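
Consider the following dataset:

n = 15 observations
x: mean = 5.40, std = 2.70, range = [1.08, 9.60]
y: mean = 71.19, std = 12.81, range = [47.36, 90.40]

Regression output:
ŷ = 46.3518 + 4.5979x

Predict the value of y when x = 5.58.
ŷ = 72.0081

Plug x = 5.58 into the fitted line:

ŷ = 46.3518 + 4.5979 × 5.58
ŷ = 46.3518 + 25.6563
ŷ = 72.0081

This is a point prediction; actual observations scatter around it by roughly the residual standard deviation.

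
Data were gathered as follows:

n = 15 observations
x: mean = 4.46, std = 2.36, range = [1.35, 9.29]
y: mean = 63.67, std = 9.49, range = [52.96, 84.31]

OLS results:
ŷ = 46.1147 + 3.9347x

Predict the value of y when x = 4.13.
ŷ = 62.3650

x = 4.13 lies inside the observed range [1.35, 9.29], so the fitted equation applies directly:

ŷ = 46.1147 + 3.9347 × 4.13
ŷ = 46.1147 + 16.2503
ŷ = 62.3650

This is a point prediction; actual observations scatter around it by roughly the residual standard deviation.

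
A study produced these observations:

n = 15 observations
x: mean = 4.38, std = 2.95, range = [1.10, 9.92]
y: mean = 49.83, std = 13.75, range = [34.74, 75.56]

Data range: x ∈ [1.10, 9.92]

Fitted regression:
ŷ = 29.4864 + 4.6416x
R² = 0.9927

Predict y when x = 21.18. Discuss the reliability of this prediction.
The equation gives ŷ = 127.7955; however x = 21.18 is 11.26 units above the observed range, so this extrapolated value should not be trusted.

Prediction calculation:
ŷ = 29.4864 + 4.6416 × 21.18
ŷ = 127.7955

Reliability:
- Data range: x ∈ [1.10, 9.92]
- Prediction point: x = 21.18 is 11.26 units above the observed range → this is EXTRAPOLATION, not interpolation

Why that matters here:
- R² describes fit only over the sampled x values; it says nothing about behaviour beyond them
- The linear relationship may not hold outside the observed range

The R² = 0.9927 only validates the fit within [1.10, 9.92]; treat ŷ = 127.7955 with caution.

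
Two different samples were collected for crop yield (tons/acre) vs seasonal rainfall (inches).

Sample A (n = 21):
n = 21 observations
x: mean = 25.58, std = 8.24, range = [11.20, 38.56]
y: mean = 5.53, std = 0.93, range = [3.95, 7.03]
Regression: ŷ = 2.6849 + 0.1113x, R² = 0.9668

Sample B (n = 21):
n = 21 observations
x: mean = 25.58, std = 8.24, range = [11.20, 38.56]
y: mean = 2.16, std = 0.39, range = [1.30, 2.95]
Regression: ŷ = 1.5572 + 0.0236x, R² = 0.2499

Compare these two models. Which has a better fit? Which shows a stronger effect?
Model A has the better fit (R² = 0.9668 vs 0.2499). Model A shows the stronger effect (|β₁| = 0.1113 vs 0.0236).

Model Comparison:

Fit — compare R²:
- Model A: R² = 0.9668 → 96.68% of variance in crop yield explained
- Model B: R² = 0.2499 → 24.99% of variance in crop yield explained
- 0.9668 > 0.2499 → Model A has the better fit

Strength of effect — compare |β₁|:
- Model A: β₁ = 0.1113 → predicted crop yield rises 0.1113 tons/acre per additional inch of rainfall
- Model B: β₁ = 0.0236 → predicted crop yield rises 0.0236 tons/acre per additional inch of rainfall
- |0.1113| > |0.0236| → Model A shows the stronger marginal effect

Notes:
- A better fit (higher R²) doesn't necessarily mean a more important relationship.
- The two samples could reflect different populations, time periods, or measurement quality.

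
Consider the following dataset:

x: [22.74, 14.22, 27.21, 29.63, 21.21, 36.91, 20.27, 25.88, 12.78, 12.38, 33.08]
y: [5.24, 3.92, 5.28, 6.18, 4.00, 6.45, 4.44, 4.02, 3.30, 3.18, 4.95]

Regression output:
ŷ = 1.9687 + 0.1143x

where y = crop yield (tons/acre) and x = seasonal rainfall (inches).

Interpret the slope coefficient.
For each additional inch of rainfall, predicted crop yield increases by approximately 0.1143 tons/acre.

The slope β₁ = 0.1143 gives the rate at which the fitted crop yield changes with rainfall.

Interpretation:
- Rainfall up by 1 inch → predicted crop yield increases by 0.1143 tons/acre
- This is a linear approximation: the same per-unit change is assumed across the whole observed x range
- The sign (+) gives the direction; the magnitude 0.1143 gives the size of the effect per inch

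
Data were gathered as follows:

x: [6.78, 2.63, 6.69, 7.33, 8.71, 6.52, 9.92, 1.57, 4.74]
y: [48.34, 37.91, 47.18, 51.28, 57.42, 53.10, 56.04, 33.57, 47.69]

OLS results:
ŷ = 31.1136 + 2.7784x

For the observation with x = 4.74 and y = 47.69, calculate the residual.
Residual = 3.4068

The residual is the difference between the actual value and the predicted value:

Residual = y - ŷ

Step 1: Calculate predicted value
ŷ = 31.1136 + 2.7784 × 4.74
ŷ = 44.2832

Step 2: Calculate residual
Residual = 47.69 - 44.2832
Residual = 3.4068

Sign check: y > ŷ, so the point is above the line and the fit underestimates here.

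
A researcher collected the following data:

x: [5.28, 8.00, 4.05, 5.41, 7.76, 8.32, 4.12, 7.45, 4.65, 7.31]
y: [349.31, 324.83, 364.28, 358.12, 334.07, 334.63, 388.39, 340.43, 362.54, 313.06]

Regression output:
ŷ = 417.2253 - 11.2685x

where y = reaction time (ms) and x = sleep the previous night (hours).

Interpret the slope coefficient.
On average, reaction time is about 11.2685 ms lower for every extra hour of sleep.

The slope β₁ = -11.2685 gives the rate at which the fitted reaction time changes with sleep.

Interpretation:
- Sleep up by 1 hour → predicted reaction time decreases by 11.2685 ms
- This is a linear approximation: the same per-unit change is assumed across the whole observed x range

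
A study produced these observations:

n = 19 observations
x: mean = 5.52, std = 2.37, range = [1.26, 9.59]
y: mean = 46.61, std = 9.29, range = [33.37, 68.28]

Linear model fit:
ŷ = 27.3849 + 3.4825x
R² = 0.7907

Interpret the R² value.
About 79.07% of the variability in y is accounted for by the regression on x (R² = 0.7907) — a strong linear fit.

The coefficient of determination R² is the fraction of the total variation in y that the fitted line accounts for.

Here R² = 0.7907:
- Explained: 79.07% of the variation in y
- Unexplained (residual): 100% − 79.07% = 20.93%
- Rule of thumb (below 0.3 weak; 0.3 to below 0.7 moderate; 0.7 and above strong) → strong

Equivalently, for simple linear regression R² = r², so |r| = √0.7907 ≈ 0.8892.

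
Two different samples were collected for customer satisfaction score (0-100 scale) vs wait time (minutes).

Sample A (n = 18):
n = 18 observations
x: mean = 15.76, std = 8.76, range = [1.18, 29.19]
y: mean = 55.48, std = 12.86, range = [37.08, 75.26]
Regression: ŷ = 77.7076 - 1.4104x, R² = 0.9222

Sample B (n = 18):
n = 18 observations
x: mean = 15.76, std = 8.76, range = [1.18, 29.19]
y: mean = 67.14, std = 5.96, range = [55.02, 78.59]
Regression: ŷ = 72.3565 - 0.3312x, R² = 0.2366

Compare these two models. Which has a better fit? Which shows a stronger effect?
Model A has the better fit (R² = 0.9222 vs 0.2366). Model A shows the stronger effect (|β₁| = 1.4104 vs 0.3312).

Model Comparison:

Which explains more variance? (R²)
- Model A: R² = 0.9222 → 92.22% of variance in satisfaction score explained
- Model B: R² = 0.2366 → 23.66% of variance in satisfaction score explained
- 0.9222 > 0.2366 → Model A has the better fit

Strength of effect — compare |β₁|:
- Model A: β₁ = -1.4104 → predicted satisfaction score falls 1.4104 points per additional minute of wait time
- Model B: β₁ = -0.3312 → predicted satisfaction score falls 0.3312 points per additional minute of wait time
- |-1.4104| > |-0.3312| → Model A shows the stronger marginal effect

Notes:
- A steeper slope doesn't make a better model if the scatter around the line is large.
- A better fit (higher R²) doesn't necessarily mean a more important relationship.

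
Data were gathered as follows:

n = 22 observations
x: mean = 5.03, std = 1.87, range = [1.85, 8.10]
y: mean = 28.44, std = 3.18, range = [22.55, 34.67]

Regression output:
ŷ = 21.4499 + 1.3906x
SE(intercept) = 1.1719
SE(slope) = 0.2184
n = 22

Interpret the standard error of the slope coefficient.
SE(β̂₁) = 0.2184 is the estimated standard deviation of the slope estimate across repeated samples; relative to β̂₁ = 1.3906 that is 15.7%, a precise estimate.

SE(β̂₁) = 0.2184 says: if we drew many samples of n = 22 from the same population and refit each time, the fitted slopes would scatter with a standard deviation of roughly 0.2184 around the true β₁.

Relative precision:
- SE / |β̂₁| = 0.2184 / 1.3906 = 15.7%
- Rule of thumb (under 20%: precise; 20% to under 50%: moderately precise; 50% or more: imprecise) → precise

Rough 95% range (±2 SE): 1.3906 ± 0.4368 → (0.9538, 1.8274).

What drives SE(β̂₁): larger n (here n = 22) → smaller SE; more residual scatter → larger SE.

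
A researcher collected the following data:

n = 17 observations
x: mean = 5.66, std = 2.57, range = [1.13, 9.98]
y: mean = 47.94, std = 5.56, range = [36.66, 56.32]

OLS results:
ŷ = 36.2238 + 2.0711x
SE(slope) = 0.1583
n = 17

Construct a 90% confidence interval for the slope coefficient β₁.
The 90% CI for β₁ is (1.7936, 2.3486)

Confidence interval for the slope:

The 90% CI for β₁ is: β̂₁ ± t*(α/2, n-2) × SE(β̂₁)

Step 1: Find critical t-value
- Confidence level = 0.9
- Degrees of freedom = n - 2 = 17 - 2 = 15
- t*(α/2, 15) = 1.7531

Step 2: Calculate margin of error
Margin = 1.7531 × 0.1583 = 0.2775

Step 3: Construct interval
CI = 2.0711 ± 0.2775
CI = (1.7936, 2.3486)

Interpretation: each one-unit increase in x is associated with a change in mean y of between 1.7936 and 2.3486, with 90% confidence.
Both endpoints are positive, so the data support a genuinely positive slope at this confidence level.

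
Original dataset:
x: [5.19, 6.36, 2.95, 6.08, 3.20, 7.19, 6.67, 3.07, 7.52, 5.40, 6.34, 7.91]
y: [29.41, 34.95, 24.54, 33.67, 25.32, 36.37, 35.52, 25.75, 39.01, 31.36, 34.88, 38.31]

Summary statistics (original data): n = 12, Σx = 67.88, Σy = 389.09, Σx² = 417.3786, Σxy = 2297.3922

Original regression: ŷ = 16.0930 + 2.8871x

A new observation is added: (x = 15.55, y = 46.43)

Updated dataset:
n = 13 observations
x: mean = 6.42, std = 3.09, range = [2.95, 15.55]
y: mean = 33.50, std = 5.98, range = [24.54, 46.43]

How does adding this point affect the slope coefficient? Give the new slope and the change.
New slope β₁ = 1.8128 versus 2.8871 before: a change of -1.0743 (-37.2%).

x = 15.55 lies well outside the original x-range [2.95, 7.91] (x̄ ≈ 5.66), so this observation has high leverage and can move the slope substantially.

Step 1: Update the sums with the new point (n goes from 12 to 13)
Σx  = 67.88 + 15.55 = 83.43
Σy  = 389.09 + 46.43 = 435.52
Σx² = 417.3786 + 15.55² = 417.3786 + 241.8025 = 659.1811
Σxy = 2297.3922 + 15.55×46.43 = 2297.3922 + 721.9865 = 3019.3787

Step 2: Recompute the slope with b₁ = (nΣxy − ΣxΣy) / (nΣx² − (Σx)²)
Numerator   = 13×3019.3787 − 83.43×435.52 = 39251.9231 − 36335.4336 = 2916.4895
Denominator = 13×659.1811 − 83.43² = 8569.3543 − 6960.5649 = 1608.7894
b₁(new) = 2916.4895 / 1608.7894 = 1.8128

(Same formula on the original sums: (12×2297.3922 − 67.88×389.09) / (12×417.3786 − 67.88²) = 1157.2772 / 400.8488 = 2.8871, matching the given fit.)

Step 3: Change in slope
Δβ₁ = 1.8128 − 2.8871 = -1.0743
Relative change = -1.0743 / 2.8871 × 100% = -37.2%
→ the slope decreases when the point is added.

Because the point sits below the extension of the original line at a high-leverage x, it tilts the fit down.
In practice: check such a point for data-entry or measurement error; investigate whether it comes from the same population as the rest of the sample.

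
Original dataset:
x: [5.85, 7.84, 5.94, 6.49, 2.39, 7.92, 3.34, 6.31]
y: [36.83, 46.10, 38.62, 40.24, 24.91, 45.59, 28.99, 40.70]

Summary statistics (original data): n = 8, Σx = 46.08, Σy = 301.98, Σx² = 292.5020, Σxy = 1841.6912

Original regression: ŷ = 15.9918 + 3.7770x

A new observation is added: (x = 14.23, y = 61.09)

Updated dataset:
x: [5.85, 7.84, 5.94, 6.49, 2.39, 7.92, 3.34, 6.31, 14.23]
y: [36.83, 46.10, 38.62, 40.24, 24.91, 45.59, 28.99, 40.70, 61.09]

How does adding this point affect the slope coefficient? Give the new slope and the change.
New slope β₁ = 3.0603 versus 3.7770 before: a change of -0.7167 (-19.0%).

x = 14.23 lies well outside the original x-range [2.39, 7.92] (x̄ ≈ 5.76), so this observation has high leverage and can move the slope substantially.

Step 1: Update the sums with the new point (n goes from 8 to 9)
Σx  = 46.08 + 14.23 = 60.31
Σy  = 301.98 + 61.09 = 363.07
Σx² = 292.5020 + 14.23² = 292.5020 + 202.4929 = 494.9949
Σxy = 1841.6912 + 14.23×61.09 = 1841.6912 + 869.3107 = 2711.0019

Step 2: Recompute the slope with b₁ = (nΣxy − ΣxΣy) / (nΣx² − (Σx)²)
Numerator   = 9×2711.0019 − 60.31×363.07 = 24399.0171 − 21896.7517 = 2502.2654
Denominator = 9×494.9949 − 60.31² = 4454.9541 − 3637.2961 = 817.6580
b₁(new) = 2502.2654 / 817.6580 = 3.0603

(Same formula on the original sums: (8×1841.6912 − 46.08×301.98) / (8×292.5020 − 46.08²) = 818.2912 / 216.6496 = 3.7770, matching the given fit.)

Step 3: Change in slope
Δβ₁ = 3.0603 − 3.7770 = -0.7167
Relative change = -0.7167 / 3.7770 × 100% = -19.0%
→ the slope decreases when the point is added.

A high-leverage point only changes the slope if it is off the original line; here y = 61.09 is below the original trend, so the slope decreases.
In practice: refit with and without it and report both if conclusions differ.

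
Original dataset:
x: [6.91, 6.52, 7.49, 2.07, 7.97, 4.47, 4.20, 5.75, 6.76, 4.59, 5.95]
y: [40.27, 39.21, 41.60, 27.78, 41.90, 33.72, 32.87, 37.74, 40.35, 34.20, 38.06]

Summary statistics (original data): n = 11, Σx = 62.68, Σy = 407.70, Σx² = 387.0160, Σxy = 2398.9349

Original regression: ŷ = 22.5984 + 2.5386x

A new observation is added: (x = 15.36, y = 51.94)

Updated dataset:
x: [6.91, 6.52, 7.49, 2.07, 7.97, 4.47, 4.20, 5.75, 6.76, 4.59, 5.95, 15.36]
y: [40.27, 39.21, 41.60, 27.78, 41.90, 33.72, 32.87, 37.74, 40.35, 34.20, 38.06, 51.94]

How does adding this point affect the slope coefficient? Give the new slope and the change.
New slope β₁ = 1.7981 versus 2.5386 before: a change of -0.7405 (-29.2%).

x = 15.36 lies well outside the original x-range [2.07, 7.97] (x̄ ≈ 5.70), so this observation has high leverage and can move the slope substantially.

Step 1: Update the sums with the new point (n goes from 11 to 12)
Σx  = 62.68 + 15.36 = 78.04
Σy  = 407.70 + 51.94 = 459.64
Σx² = 387.0160 + 15.36² = 387.0160 + 235.9296 = 622.9456
Σxy = 2398.9349 + 15.36×51.94 = 2398.9349 + 797.7984 = 3196.7333

Step 2: Recompute the slope with b₁ = (nΣxy − ΣxΣy) / (nΣx² − (Σx)²)
Numerator   = 12×3196.7333 − 78.04×459.64 = 38360.7996 − 35870.3056 = 2490.4940
Denominator = 12×622.9456 − 78.04² = 7475.3472 − 6090.2416 = 1385.1056
b₁(new) = 2490.4940 / 1385.1056 = 1.7981

(Same formula on the original sums: (11×2398.9349 − 62.68×407.70) / (11×387.0160 − 62.68²) = 833.6479 / 328.3936 = 2.5386, matching the given fit.)

Step 3: Change in slope
Δβ₁ = 1.7981 − 2.5386 = -0.7405
Relative change = -0.7405 / 2.5386 × 100% = -29.2%
→ the slope decreases when the point is added.

Because the point sits below the extension of the original line at a high-leverage x, it tilts the fit down.
In practice: refit with and without it and report both if conclusions differ; investigate whether it comes from the same population as the rest of the sample.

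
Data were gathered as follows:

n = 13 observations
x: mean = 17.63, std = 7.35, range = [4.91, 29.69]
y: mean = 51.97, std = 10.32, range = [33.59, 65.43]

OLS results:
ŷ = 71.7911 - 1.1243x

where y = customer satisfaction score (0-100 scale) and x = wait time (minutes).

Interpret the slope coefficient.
An increase of one minute in wait time is associated with a 1.1243 points decrease in predicted satisfaction score.

The slope β₁ = -1.1243 gives the rate at which the fitted satisfaction score changes with wait time.

Interpretation:
- Wait time up by 1 minute → predicted satisfaction score decreases by 1.1243 points
- This is a linear approximation: the same per-unit change is assumed across the whole observed x range

(β₀ = 71.7911 is the fitted value at x = 0 and is not part of the slope interpretation.)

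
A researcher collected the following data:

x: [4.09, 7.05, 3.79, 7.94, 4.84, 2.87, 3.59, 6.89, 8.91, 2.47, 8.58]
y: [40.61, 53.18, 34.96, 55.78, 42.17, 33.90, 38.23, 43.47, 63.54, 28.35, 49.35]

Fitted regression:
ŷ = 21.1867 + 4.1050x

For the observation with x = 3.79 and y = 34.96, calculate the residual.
Residual = -1.7847

The residual is the difference between the actual value and the predicted value:

Residual = y - ŷ

Step 1: Calculate predicted value
ŷ = 21.1867 + 4.1050 × 3.79
ŷ = 36.7447

Step 2: Calculate residual
Residual = 34.96 - 36.7447
Residual = -1.7847

Interpretation: the model overestimates the actual value by 1.7847 at this point (negative residual → observation lies below the fitted line).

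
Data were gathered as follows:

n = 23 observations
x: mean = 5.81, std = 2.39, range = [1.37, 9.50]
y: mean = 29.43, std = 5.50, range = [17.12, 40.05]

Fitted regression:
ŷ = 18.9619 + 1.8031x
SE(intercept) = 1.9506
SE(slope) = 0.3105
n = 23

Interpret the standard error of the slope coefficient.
SE(slope) = 0.3105 measures the uncertainty in the estimated slope. The coefficient is estimated precisely (SE/|β̂₁| = 17.2%).

SE(β̂₁) = 0.3105 says: if we drew many samples of n = 23 from the same population and refit each time, the fitted slopes would scatter with a standard deviation of roughly 0.3105 around the true β₁.

Relative precision:
- SE / |β̂₁| = 0.3105 / 1.8031 = 17.2%
- Rule of thumb (under 20%: precise; 20% to under 50%: moderately precise; 50% or more: imprecise) → precise

Link to interval estimation: a confidence interval for β₁ is β̂₁ ± t* × 0.3105, so SE sets the half-width per unit of t*.

What drives SE(β̂₁): more residual scatter → larger SE; larger n (here n = 23) → smaller SE.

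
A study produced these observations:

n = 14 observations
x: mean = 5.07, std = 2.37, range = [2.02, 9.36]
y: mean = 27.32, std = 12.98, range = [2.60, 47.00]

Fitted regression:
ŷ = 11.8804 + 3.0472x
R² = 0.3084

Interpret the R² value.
The model explains 30.84% of the variance in y (R² = 0.3084), leaving 69.16% unexplained; the fit is moderate.

R² = 1 − SS_res/SS_tot compares the residual scatter to the total scatter of y about its mean.

Here R² = 0.3084:
- Explained: 30.84% of the variation in y
- Unexplained (residual): 100% − 30.84% = 69.16%
- Rule of thumb (below 0.3 weak; 0.3 to below 0.7 moderate; 0.7 and above strong) → moderate

Calculation: R² = 1 − (SS_res / SS_tot), where SS_res is the sum of squared residuals and SS_tot the total sum of squares.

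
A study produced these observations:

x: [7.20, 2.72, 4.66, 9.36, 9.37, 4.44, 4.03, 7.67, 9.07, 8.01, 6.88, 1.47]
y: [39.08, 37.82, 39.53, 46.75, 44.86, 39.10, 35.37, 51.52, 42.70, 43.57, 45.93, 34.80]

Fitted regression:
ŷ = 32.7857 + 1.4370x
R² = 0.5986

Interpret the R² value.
About 59.86% of the variability in y is accounted for by the regression on x (R² = 0.5986) — a moderate linear fit.

R² = 1 − SS_res/SS_tot compares the residual scatter to the total scatter of y about its mean.

Here R² = 0.5986:
- Explained: 59.86% of the variation in y
- Unexplained (residual): 100% − 59.86% = 40.14%
- Rule of thumb (below 0.3 weak; 0.3 to below 0.7 moderate; 0.7 and above strong) → moderate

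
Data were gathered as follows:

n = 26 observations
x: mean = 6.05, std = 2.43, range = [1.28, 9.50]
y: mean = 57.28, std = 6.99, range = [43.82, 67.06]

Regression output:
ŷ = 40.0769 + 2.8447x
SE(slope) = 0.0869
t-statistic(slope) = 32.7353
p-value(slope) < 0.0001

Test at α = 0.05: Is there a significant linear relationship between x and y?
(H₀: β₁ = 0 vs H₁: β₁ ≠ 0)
Reject H₀: p-value < 0.0001 < α = 0.05. The linear relationship is significant at the 5% level.

Hypothesis test for the slope coefficient:

H₀: β₁ = 0 (no linear relationship)
H₁: β₁ ≠ 0 (linear relationship exists)

Test statistic: t = β̂₁ / SE(β̂₁) = 2.8447 / 0.0869 = 32.7353

With df = 24, the two-sided p-value for |t| = 32.7353 is <0.0001.

Decision rule: reject H₀ if p-value < α.
p-value < 0.0001 < α = 0.05 → reject H₀.

There is sufficient evidence at the 5% significance level to conclude that a linear relationship exists between x and y.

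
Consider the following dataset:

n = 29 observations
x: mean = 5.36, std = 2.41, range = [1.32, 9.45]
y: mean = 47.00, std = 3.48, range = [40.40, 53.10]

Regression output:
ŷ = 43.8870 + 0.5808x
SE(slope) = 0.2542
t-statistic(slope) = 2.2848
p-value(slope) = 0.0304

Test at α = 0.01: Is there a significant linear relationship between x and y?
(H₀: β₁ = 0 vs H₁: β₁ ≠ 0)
p-value = 0.0304 ≥ α = 0.01, so we fail to reject H₀. The relationship is not significant.

Hypothesis test for the slope coefficient:

H₀: β₁ = 0 (no linear relationship)
H₁: β₁ ≠ 0 (linear relationship exists)

Test statistic: t = β̂₁ / SE(β̂₁) = 0.5808 / 0.2542 = 2.2848

With df = 27, the two-sided p-value for |t| = 2.2848 is 0.0304.

Decision rule: reject H₀ if p-value < α.
p-value = 0.0304 ≥ α = 0.01 → fail to reject H₀.

Conclusion: the linear association between x and y is not significant at the 1% level.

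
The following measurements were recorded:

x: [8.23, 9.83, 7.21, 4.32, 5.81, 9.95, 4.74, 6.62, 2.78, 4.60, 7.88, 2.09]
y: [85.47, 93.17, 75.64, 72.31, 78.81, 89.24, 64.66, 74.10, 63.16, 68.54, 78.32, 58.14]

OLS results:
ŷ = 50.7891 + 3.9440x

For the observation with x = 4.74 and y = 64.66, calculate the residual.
Residual = -4.8237

The residual is the difference between the actual value and the predicted value:

Residual = y - ŷ

Step 1: Calculate predicted value
ŷ = 50.7891 + 3.9440 × 4.74
ŷ = 69.4837

Step 2: Calculate residual
Residual = 64.66 - 69.4837
Residual = -4.8237

Interpretation: the model overestimates the actual value by 4.8237 at this point (negative residual → observation lies below the fitted line).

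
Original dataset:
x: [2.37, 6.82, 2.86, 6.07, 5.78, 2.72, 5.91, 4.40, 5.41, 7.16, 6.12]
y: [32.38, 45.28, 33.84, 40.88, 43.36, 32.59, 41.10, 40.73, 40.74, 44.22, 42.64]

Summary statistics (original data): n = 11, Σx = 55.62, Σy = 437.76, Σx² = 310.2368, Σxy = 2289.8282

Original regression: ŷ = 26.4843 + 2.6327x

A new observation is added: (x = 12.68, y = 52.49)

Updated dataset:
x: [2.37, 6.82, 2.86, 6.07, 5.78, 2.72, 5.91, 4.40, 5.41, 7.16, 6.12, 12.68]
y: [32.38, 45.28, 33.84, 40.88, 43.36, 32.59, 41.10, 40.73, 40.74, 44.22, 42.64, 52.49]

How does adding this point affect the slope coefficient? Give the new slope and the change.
Adding the point moves β₁ from 2.6327 to 2.0061, i.e. it decreases by 0.6266 (-23.8%).

x = 12.68 lies well outside the original x-range [2.37, 7.16] (x̄ ≈ 5.06), so this observation has high leverage and can move the slope substantially.

Step 1: Update the sums with the new point (n goes from 11 to 12)
Σx  = 55.62 + 12.68 = 68.30
Σy  = 437.76 + 52.49 = 490.25
Σx² = 310.2368 + 12.68² = 310.2368 + 160.7824 = 471.0192
Σxy = 2289.8282 + 12.68×52.49 = 2289.8282 + 665.5732 = 2955.4014

Step 2: Recompute the slope with b₁ = (nΣxy − ΣxΣy) / (nΣx² − (Σx)²)
Numerator   = 12×2955.4014 − 68.30×490.25 = 35464.8168 − 33484.0750 = 1980.7418
Denominator = 12×471.0192 − 68.30² = 5652.2304 − 4664.8900 = 987.3404
b₁(new) = 1980.7418 / 987.3404 = 2.0061

(Same formula on the original sums: (11×2289.8282 − 55.62×437.76) / (11×310.2368 − 55.62²) = 839.8990 / 319.0204 = 2.6327, matching the given fit.)

Step 3: Change in slope
Δβ₁ = 2.0061 − 2.6327 = -0.6266
Relative change = -0.6266 / 2.6327 × 100% = -23.8%
→ the slope decreases when the point is added.

A high-leverage point only changes the slope if it is off the original line; here y = 52.49 is below the original trend, so the slope decreases.
In practice: check such a point for data-entry or measurement error.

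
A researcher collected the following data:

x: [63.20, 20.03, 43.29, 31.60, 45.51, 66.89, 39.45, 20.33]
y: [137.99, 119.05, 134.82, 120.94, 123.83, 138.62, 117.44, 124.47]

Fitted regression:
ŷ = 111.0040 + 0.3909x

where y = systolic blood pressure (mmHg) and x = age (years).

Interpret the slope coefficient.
On average, blood pressure is about 0.3909 mmHg higher for every extra year of age.

The slope β₁ = 0.3909 gives the rate at which the fitted blood pressure changes with age.

Interpretation:
- Age up by 1 year → predicted blood pressure increases by 0.3909 mmHg
- This is a linear approximation: the same per-unit change is assumed across the whole observed x range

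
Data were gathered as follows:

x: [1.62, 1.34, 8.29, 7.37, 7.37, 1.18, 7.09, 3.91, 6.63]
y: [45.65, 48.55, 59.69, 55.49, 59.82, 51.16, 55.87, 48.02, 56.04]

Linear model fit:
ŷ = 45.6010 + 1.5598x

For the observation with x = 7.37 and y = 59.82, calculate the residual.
Residual = 2.7233

The residual is the difference between the actual value and the predicted value:

Residual = y - ŷ

Step 1: Calculate predicted value
ŷ = 45.6010 + 1.5598 × 7.37
ŷ = 57.0967

Step 2: Calculate residual
Residual = 59.82 - 57.0967
Residual = 2.7233

Interpretation: the model underestimates the actual value by 2.7233 at this point (positive residual → observation lies above the fitted line).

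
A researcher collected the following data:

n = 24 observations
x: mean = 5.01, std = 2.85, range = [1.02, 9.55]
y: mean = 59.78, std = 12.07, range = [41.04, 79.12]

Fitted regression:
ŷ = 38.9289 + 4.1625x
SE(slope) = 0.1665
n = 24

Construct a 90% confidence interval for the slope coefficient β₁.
The 90% CI for β₁ is (3.8766, 4.4484)

Confidence interval for the slope:

The 90% CI for β₁ is: β̂₁ ± t*(α/2, n-2) × SE(β̂₁)

Step 1: Find critical t-value
- Confidence level = 0.9
- Degrees of freedom = n - 2 = 24 - 2 = 22
- t*(α/2, 22) = 1.7171

Step 2: Calculate margin of error
Margin = 1.7171 × 0.1665 = 0.2859

Step 3: Construct interval
CI = 4.1625 ± 0.2859
CI = (3.8766, 4.4484)

Interpretation: intervals built this way capture the true β₁ in 90% of repeated samples; here the plausible range for the per-unit effect of x on y is 3.8766 to 4.4484.
The interval does not include 0, suggesting a significant linear relationship.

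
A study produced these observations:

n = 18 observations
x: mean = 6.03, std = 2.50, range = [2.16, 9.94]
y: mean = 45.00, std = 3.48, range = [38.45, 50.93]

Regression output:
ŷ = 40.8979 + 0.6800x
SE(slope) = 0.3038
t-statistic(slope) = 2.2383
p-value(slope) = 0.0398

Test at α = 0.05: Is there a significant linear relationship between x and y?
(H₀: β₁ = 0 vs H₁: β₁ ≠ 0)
Since p-value = 0.0398 < α = 0.05, reject H₀ — the slope is significantly different from 0.

Hypothesis test for the slope coefficient:

H₀: β₁ = 0 (no linear relationship)
H₁: β₁ ≠ 0 (linear relationship exists)

Test statistic: t = β̂₁ / SE(β̂₁) = 0.6800 / 0.3038 = 2.2383

p = 0.0398: how often a slope estimate this far from 0 (in SE units) would arise by chance if β₁ were truly 0.

Decision rule: reject H₀ if p-value < α.
p-value = 0.0398 < α = 0.05 → reject H₀.

There is sufficient evidence at the 5% significance level to conclude that a linear relationship exists between x and y.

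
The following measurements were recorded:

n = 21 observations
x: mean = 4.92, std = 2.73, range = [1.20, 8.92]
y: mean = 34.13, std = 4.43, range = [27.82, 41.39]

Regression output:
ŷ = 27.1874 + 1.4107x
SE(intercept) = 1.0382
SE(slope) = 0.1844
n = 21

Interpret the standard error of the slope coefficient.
SE(slope) = 0.1844 measures the uncertainty in the estimated slope. The coefficient is estimated precisely (SE/|β̂₁| = 13.1%).

What SE measures:
- The standard error quantifies the sampling variability of the coefficient estimate
- It is the estimated standard deviation of β̂₁ across hypothetical repeated samples of the same size
- Smaller SE → more precise estimate

Relative precision:
- SE / |β̂₁| = 0.1844 / 1.4107 = 13.1%
- Rule of thumb (under 20%: precise; 20% to under 50%: moderately precise; 50% or more: imprecise) → precise

Link to the t-test: t = β̂₁ / SE(β̂₁) = 1.4107 / 0.1844 = 7.6502, the statistic for H₀: β₁ = 0.

What drives SE(β̂₁): more residual scatter → larger SE; wider spread of x values → smaller SE; larger n (here n = 21) → smaller SE.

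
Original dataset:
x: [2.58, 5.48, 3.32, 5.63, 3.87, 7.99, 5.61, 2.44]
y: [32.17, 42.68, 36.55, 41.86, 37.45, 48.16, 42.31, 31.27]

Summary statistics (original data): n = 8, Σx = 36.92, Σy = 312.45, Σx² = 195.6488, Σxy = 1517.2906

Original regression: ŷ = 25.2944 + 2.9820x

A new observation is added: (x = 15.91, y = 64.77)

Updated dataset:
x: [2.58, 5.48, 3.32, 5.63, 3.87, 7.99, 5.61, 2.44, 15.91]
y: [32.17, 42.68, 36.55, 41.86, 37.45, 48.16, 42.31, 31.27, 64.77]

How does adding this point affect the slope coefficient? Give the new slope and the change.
The slope changes from 2.9820 to 2.4051 (change of -0.5769, or -19.3%).

x = 15.91 lies well outside the original x-range [2.44, 7.99] (x̄ ≈ 4.62), so this observation has high leverage and can move the slope substantially.

Step 1: Update the sums with the new point (n goes from 8 to 9)
Σx  = 36.92 + 15.91 = 52.83
Σy  = 312.45 + 64.77 = 377.22
Σx² = 195.6488 + 15.91² = 195.6488 + 253.1281 = 448.7769
Σxy = 1517.2906 + 15.91×64.77 = 1517.2906 + 1030.4907 = 2547.7813

Step 2: Recompute the slope with b₁ = (nΣxy − ΣxΣy) / (nΣx² − (Σx)²)
Numerator   = 9×2547.7813 − 52.83×377.22 = 22930.0317 − 19928.5326 = 3001.4991
Denominator = 9×448.7769 − 52.83² = 4038.9921 − 2791.0089 = 1247.9832
b₁(new) = 3001.4991 / 1247.9832 = 2.4051

(Same formula on the original sums: (8×1517.2906 − 36.92×312.45) / (8×195.6488 − 36.92²) = 602.6708 / 202.1040 = 2.9820, matching the given fit.)

Step 3: Change in slope
Δβ₁ = 2.4051 − 2.9820 = -0.5769
Relative change = -0.5769 / 2.9820 × 100% = -19.3%
→ the slope decreases when the point is added.

Because the point sits below the extension of the original line at a high-leverage x, it tilts the fit down.
In practice: examine leverage (hᵢ) and Cook's distance rather than deleting it automatically.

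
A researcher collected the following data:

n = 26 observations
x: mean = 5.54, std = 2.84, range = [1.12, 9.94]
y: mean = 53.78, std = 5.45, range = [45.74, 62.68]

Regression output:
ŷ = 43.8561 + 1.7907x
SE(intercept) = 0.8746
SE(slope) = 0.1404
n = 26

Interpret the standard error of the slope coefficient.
SE(slope) = 0.1404 measures the uncertainty in the estimated slope. The coefficient is estimated precisely (SE/|β̂₁| = 7.8%).

What SE measures:
- The standard error quantifies the sampling variability of the coefficient estimate
- It is the estimated standard deviation of β̂₁ across hypothetical repeated samples of the same size
- Smaller SE → more precise estimate

Relative precision:
- SE / |β̂₁| = 0.1404 / 1.7907 = 7.8%
- Rule of thumb (under 20%: precise; 20% to under 50%: moderately precise; 50% or more: imprecise) → precise

Link to interval estimation: a confidence interval for β₁ is β̂₁ ± t* × 0.1404, so SE sets the half-width per unit of t*.

What drives SE(β̂₁): wider spread of x values → smaller SE.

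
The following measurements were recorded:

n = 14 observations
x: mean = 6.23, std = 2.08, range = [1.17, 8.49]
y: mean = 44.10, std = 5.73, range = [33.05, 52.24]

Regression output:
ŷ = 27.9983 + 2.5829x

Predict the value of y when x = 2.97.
ŷ = 35.6695

To predict y for x = 2.97, substitute into the regression equation:

ŷ = 27.9983 + 2.5829 × 2.97
ŷ = 27.9983 + 7.6712
ŷ = 35.6695

This is the fitted mean response at that x — an individual observation would come with a wider prediction interval.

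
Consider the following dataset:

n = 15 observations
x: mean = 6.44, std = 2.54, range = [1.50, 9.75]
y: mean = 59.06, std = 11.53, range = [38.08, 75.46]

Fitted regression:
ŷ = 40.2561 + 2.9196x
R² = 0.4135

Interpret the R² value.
R² = 0.4135 means 41.35% of the variation in y is explained by the linear relationship with x. This indicates a moderate fit.

R² = 1 − SS_res/SS_tot compares the residual scatter to the total scatter of y about its mean.

Here R² = 0.4135:
- Explained: 41.35% of the variation in y
- Unexplained (residual): 100% − 41.35% = 58.65%
- Rule of thumb (below 0.3 weak; 0.3 to below 0.7 moderate; 0.7 and above strong) → moderate

Equivalently, for simple linear regression R² = r², so |r| = √0.4135 ≈ 0.6430.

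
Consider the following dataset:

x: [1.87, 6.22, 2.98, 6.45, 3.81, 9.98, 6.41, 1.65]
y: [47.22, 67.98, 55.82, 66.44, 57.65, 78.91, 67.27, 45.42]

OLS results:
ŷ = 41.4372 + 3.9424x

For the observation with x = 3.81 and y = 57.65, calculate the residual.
Residual = 1.1923

The residual is the difference between the actual value and the predicted value:

Residual = y - ŷ

Step 1: Calculate predicted value
ŷ = 41.4372 + 3.9424 × 3.81
ŷ = 56.4577

Step 2: Calculate residual
Residual = 57.65 - 56.4577
Residual = 1.1923

Sign check: y > ŷ, so the point is above the line and the fit underestimates here.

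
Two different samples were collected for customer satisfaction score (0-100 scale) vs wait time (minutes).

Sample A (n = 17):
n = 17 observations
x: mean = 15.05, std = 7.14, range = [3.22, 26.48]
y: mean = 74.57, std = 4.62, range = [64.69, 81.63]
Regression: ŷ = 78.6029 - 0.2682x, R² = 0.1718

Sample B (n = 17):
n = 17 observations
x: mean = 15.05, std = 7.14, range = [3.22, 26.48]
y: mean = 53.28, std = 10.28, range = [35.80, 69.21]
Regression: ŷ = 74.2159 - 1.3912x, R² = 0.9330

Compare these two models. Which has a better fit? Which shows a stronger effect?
Model B has the better fit (R² = 0.9330 vs 0.1718). Model B shows the stronger effect (|β₁| = 1.3912 vs 0.2682).

Model Comparison:

Which explains more variance? (R²)
- Model A: R² = 0.1718 → 17.18% of variance in satisfaction score explained
- Model B: R² = 0.9330 → 93.30% of variance in satisfaction score explained
- 0.9330 > 0.1718 → Model B has the better fit

Which has the larger per-minute effect? (|β₁|)
- Model A: β₁ = -0.2682 → predicted satisfaction score falls 0.2682 points per additional minute of wait time
- Model B: β₁ = -1.3912 → predicted satisfaction score falls 1.3912 points per additional minute of wait time
- |-0.2682| < |-1.3912| → Model B shows the stronger marginal effect

Note: A steeper slope doesn't make a better model if the scatter around the line is large.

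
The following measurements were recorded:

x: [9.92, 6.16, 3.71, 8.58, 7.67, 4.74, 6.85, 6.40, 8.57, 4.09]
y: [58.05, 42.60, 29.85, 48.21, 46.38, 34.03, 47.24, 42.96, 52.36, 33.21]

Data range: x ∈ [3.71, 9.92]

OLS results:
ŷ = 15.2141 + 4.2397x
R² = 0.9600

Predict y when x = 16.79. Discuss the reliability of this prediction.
ŷ = 86.3987 (extrapolation — x = 16.79 lies outside [3.71, 9.92], so reliability is low).

Prediction calculation:
ŷ = 15.2141 + 4.2397 × 16.79
ŷ = 86.3987

Reliability:
- Data range: x ∈ [3.71, 9.92]
- Prediction point: x = 16.79 is 6.87 units above the observed range → this is EXTRAPOLATION, not interpolation

Why that matters here:
- Real relationships often flatten, saturate, or turn nonlinear at extremes
- R² describes fit only over the sampled x values; it says nothing about behaviour beyond them
- The linear relationship may not hold outside the observed range

The R² = 0.9600 only validates the fit within [3.71, 9.92]; treat ŷ = 86.3987 with caution.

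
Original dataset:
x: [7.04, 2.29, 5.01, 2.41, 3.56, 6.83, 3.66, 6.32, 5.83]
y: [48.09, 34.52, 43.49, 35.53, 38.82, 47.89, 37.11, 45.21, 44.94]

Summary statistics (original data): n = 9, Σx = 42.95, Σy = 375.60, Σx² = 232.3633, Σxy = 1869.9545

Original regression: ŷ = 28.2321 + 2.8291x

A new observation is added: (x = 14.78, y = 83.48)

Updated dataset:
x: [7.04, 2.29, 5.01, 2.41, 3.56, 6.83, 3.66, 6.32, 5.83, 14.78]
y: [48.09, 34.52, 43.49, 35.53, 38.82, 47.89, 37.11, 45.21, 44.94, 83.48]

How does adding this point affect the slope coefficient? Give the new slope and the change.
Adding the point moves β₁ from 2.8291 to 3.8585, i.e. it increases by 1.0294 (+36.4%).

The new point has HIGH LEVERAGE: x = 14.78 is far from the original mean x̄ = 42.95/9 ≈ 4.77 (original range [2.29, 7.04]).

Step 1: Update the sums with the new point (n goes from 9 to 10)
Σx  = 42.95 + 14.78 = 57.73
Σy  = 375.60 + 83.48 = 459.08
Σx² = 232.3633 + 14.78² = 232.3633 + 218.4484 = 450.8117
Σxy = 1869.9545 + 14.78×83.48 = 1869.9545 + 1233.8344 = 3103.7889

Step 2: Recompute the slope with b₁ = (nΣxy − ΣxΣy) / (nΣx² − (Σx)²)
Numerator   = 10×3103.7889 − 57.73×459.08 = 31037.8890 − 26502.6884 = 4535.2006
Denominator = 10×450.8117 − 57.73² = 4508.1170 − 3332.7529 = 1175.3641
b₁(new) = 4535.2006 / 1175.3641 = 3.8585

(Same formula on the original sums: (9×1869.9545 − 42.95×375.60) / (9×232.3633 − 42.95²) = 697.5705 / 246.5672 = 2.8291, matching the given fit.)

Step 3: Change in slope
Δβ₁ = 3.8585 − 2.8291 = +1.0294
Relative change = +1.0294 / 2.8291 × 100% = +36.4%
→ the slope increases when the point is added.

A high-leverage point only changes the slope if it is off the original line; here y = 83.48 is above the original trend, so the slope increases.
In practice: check such a point for data-entry or measurement error; investigate whether it comes from the same population as the rest of the sample.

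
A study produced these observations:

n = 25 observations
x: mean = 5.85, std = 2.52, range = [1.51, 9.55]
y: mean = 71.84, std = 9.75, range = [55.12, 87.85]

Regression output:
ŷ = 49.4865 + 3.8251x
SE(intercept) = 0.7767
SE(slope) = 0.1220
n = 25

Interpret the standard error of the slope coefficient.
The slope 3.8251 is pinned down to within about ±0.1220 (one SE) by these data — relative uncertainty 3.2%, i.e. precise.

What SE measures:
- The standard error quantifies the sampling variability of the coefficient estimate
- It is the estimated standard deviation of β̂₁ across hypothetical repeated samples of the same size
- Smaller SE → more precise estimate

Relative precision:
- SE / |β̂₁| = 0.1220 / 3.8251 = 3.2%
- Rule of thumb (under 20%: precise; 20% to under 50%: moderately precise; 50% or more: imprecise) → precise

Link to interval estimation: a confidence interval for β₁ is β̂₁ ± t* × 0.1220, so SE sets the half-width per unit of t*.

What drives SE(β̂₁): more residual scatter → larger SE; larger n (here n = 25) → smaller SE; wider spread of x values → smaller SE.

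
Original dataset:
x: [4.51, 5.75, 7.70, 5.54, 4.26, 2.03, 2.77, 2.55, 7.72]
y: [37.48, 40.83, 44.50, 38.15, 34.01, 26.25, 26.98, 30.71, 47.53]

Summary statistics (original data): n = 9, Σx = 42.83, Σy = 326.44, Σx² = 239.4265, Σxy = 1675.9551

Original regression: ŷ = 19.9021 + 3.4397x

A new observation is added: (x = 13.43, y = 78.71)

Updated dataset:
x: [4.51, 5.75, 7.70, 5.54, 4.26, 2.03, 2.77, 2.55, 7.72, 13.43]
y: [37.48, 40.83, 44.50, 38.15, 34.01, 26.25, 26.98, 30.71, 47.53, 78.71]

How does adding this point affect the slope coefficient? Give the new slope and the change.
Adding the point moves β₁ from 3.4397 to 4.3928, i.e. it increases by 0.9531 (+27.7%).

x = 13.43 lies well outside the original x-range [2.03, 7.72] (x̄ ≈ 4.76), so this observation has high leverage and can move the slope substantially.

Step 1: Update the sums with the new point (n goes from 9 to 10)
Σx  = 42.83 + 13.43 = 56.26
Σy  = 326.44 + 78.71 = 405.15
Σx² = 239.4265 + 13.43² = 239.4265 + 180.3649 = 419.7914
Σxy = 1675.9551 + 13.43×78.71 = 1675.9551 + 1057.0753 = 2733.0304

Step 2: Recompute the slope with b₁ = (nΣxy − ΣxΣy) / (nΣx² − (Σx)²)
Numerator   = 10×2733.0304 − 56.26×405.15 = 27330.3040 − 22793.7390 = 4536.5650
Denominator = 10×419.7914 − 56.26² = 4197.9140 − 3165.1876 = 1032.7264
b₁(new) = 4536.5650 / 1032.7264 = 4.3928

(Same formula on the original sums: (9×1675.9551 − 42.83×326.44) / (9×239.4265 − 42.83²) = 1102.1707 / 320.4296 = 3.4397, matching the given fit.)

Step 3: Change in slope
Δβ₁ = 4.3928 − 3.4397 = +0.9531
Relative change = +0.9531 / 3.4397 × 100% = +27.7%
→ the slope increases when the point is added.

Because the point sits above the extension of the original line at a high-leverage x, it tilts the fit up.
In practice: refit with and without it and report both if conclusions differ.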